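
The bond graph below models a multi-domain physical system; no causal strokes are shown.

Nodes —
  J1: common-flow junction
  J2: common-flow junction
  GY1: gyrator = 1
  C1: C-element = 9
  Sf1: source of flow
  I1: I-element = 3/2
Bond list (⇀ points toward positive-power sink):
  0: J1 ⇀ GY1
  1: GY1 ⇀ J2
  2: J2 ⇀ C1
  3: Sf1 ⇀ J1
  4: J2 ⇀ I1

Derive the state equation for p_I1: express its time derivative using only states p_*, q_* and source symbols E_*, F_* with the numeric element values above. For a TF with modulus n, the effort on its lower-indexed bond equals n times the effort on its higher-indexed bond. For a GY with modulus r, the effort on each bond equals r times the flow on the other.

#3 →Sf1  (Sf1: flow source, stroke at near end)
#0 →J1  (J1 flow already set via bond 3)
#1 →J2  (GY1 both-in/both-out from 0)
#2 →J2  (C1: C, integral causality)
#4 →I1  (only one flow-in slot at J2)

dp_I1/dt = F_Sf1 - q_C1/9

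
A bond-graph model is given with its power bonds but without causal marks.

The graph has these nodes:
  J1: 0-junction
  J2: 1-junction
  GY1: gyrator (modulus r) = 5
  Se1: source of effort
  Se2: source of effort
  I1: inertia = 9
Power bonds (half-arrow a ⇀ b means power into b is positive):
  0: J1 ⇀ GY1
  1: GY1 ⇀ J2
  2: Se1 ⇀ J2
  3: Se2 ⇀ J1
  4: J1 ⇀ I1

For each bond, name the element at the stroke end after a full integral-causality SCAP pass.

bond 0 |GY1
bond 1 |GY1
bond 2 |J2
bond 3 |J1
bond 4 |I1

#2 →J2  (Se1 (Se) sets effort on bond)
#3 →J1  (Se2 (Se) sets effort on bond)
#0 →GY1  (J1: bond 3 brought effort, rest push out)
#4 →I1  (J1: bond 3 brought effort, rest push out)
#1 →GY1  (closing 1-jn rule on J2)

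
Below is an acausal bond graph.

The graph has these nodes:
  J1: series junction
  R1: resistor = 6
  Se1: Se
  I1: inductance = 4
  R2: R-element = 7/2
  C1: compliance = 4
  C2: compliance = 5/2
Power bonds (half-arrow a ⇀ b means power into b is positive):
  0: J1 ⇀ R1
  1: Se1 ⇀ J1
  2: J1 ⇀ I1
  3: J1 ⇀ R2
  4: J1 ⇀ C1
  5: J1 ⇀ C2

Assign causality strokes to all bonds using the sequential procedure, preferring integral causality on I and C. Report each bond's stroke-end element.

bond 1 |J1  (Se1: effort source, stroke at far end)
bond 2 |I1  (prefer integral on I1)
bond 0 |J1  (1-jn J1 has f-setter on 2)
bond 3 |J1  (J1 flow already set via bond 2)
bond 4 |J1  (common-f at J1 fixed by 2)
bond 5 |J1  (J1 flow already set via bond 2)

#0 |J1
#1 |J1
#2 |I1
#3 |J1
#4 |J1
#5 |J1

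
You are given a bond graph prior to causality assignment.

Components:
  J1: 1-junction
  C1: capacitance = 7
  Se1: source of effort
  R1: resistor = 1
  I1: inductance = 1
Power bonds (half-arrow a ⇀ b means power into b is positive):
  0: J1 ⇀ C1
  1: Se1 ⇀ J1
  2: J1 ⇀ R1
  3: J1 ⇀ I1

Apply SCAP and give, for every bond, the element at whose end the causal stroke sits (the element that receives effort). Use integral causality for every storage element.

b1 stroke→J1  (Se1: effort source, stroke at far end)
b0 stroke→J1  (prefer integral on C1)
b3 stroke→I1  (I1: I, integral causality)
b2 stroke→J1  (1-jn J1 has f-setter on 3)

bond 0 stroke→J1
bond 1 stroke→J1
bond 2 stroke→J1
bond 3 stroke→I1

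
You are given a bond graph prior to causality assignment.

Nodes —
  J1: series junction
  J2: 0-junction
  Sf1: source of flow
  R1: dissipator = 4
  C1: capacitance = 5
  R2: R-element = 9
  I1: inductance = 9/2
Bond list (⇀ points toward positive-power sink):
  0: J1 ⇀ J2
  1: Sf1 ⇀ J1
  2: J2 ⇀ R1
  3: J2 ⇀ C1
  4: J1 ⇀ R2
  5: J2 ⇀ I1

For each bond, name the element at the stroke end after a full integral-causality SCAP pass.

bond 0 stroke→J1
bond 1 stroke→Sf1
bond 2 stroke→R1
bond 3 stroke→J2
bond 4 stroke→J1
bond 5 stroke→I1

#1 stroke at Sf1  (Sf1: flow source, stroke at near end)
#0 stroke at J1  (common-f at J1 fixed by 1)
#4 stroke at J1  (J1: bond 1 brought flow, rest push out)
#3 stroke at J2  (C1 integral (e out))
#2 stroke at R1  (J2 effort already set via bond 3)
#5 stroke at I1  (0-jn J2 has e-setter on 3)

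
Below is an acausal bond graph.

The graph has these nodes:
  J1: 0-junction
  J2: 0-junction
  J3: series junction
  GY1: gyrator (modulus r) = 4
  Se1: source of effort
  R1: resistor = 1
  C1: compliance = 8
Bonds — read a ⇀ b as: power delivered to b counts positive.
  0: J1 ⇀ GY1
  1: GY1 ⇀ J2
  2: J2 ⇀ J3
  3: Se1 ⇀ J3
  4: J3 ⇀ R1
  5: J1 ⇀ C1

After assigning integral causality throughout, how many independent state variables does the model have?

1  (C1 all integral)

β3 |J3  (Se1 (Se) sets effort on bond)
β5 |J1  (C1 integral (e out))
β0 |GY1  (J1 effort already set via bond 5)
β1 |GY1  (GY GY1: same side as bond 0)
β2 |J2  (closing 0-jn rule on J2)
β4 |J3  (1-jn J3 has f-setter on 2)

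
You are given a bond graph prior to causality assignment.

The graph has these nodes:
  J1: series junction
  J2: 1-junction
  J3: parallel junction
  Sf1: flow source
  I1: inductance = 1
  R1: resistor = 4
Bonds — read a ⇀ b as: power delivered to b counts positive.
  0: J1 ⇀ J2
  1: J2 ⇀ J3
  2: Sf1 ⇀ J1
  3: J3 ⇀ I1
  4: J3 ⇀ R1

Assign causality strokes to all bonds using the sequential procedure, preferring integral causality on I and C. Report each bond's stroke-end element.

β0 stroke→J1
β1 stroke→J2
β2 stroke→Sf1
β3 stroke→I1
β4 stroke→J3

#2 stroke at Sf1  (source Sf1 imposes f)
#0 stroke at J1  (J1 flow already set via bond 2)
#1 stroke at J2  (J2 flow already set via bond 0)
#3 stroke at I1  (I1: I, integral causality)
#4 stroke at J3  (J3: last free bond brings effort in)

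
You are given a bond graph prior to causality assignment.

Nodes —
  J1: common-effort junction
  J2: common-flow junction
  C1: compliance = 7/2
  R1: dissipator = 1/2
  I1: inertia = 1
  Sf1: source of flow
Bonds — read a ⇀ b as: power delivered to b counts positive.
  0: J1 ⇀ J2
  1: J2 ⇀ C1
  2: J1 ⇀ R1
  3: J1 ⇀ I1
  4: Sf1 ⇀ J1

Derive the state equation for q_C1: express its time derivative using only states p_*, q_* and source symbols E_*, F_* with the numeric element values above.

dq_C1/dt = F_Sf1 - p_I1 - 4*q_C1/7

#4 |Sf1  (Sf1 fixes flow; stroke at Sf1)
#1 |J2  (C1 integral (e out))
#0 |J1  (J2 needs exactly one f-in)
#2 |R1  (0-jn J1 has e-setter on 0)
#3 |I1  (common-e at J1 fixed by 0)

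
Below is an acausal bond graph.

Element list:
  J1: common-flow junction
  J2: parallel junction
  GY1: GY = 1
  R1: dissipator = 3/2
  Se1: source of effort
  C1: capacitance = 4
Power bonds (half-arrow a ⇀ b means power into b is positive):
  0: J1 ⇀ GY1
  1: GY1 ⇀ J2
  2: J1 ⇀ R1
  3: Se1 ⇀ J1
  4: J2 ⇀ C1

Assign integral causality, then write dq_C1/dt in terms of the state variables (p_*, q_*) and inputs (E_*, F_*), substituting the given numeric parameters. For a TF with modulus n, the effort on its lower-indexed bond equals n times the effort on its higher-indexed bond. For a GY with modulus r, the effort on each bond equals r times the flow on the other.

dq_C1/dt = E_Se1 - 3*q_C1/8

#3 stroke at J1  (Se1: effort source, stroke at far end)
#4 stroke at J2  (C1: C, integral causality)
#1 stroke at GY1  (0-jn J2 has e-setter on 4)
#0 stroke at GY1  (GY GY1: same side as bond 1)
#2 stroke at J1  (common-f at J1 fixed by 0)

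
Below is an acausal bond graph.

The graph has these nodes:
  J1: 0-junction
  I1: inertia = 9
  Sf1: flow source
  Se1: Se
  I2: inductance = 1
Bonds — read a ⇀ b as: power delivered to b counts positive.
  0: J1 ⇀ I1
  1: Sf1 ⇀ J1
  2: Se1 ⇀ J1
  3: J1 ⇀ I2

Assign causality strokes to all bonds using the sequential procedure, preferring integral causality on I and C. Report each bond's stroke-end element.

bond 1 stroke at Sf1  (Sf1 (Sf) sets flow on bond)
bond 2 stroke at J1  (Se1: effort source, stroke at far end)
bond 0 stroke at I1  (J1: bond 2 brought effort, rest push out)
bond 3 stroke at I2  (J1: bond 2 brought effort, rest push out)

b0 |I1
b1 |Sf1
b2 |J1
b3 |I2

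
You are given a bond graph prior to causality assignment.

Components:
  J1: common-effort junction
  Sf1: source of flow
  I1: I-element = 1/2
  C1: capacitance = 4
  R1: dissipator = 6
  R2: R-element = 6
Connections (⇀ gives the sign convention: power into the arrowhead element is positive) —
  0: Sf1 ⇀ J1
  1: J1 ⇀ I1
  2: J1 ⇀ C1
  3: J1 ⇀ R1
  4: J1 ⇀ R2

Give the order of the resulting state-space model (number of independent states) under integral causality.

2  (C1, I1 all integral)

β0 |Sf1  (source Sf1 imposes f)
β1 |I1  (I1 outputs flow p/I1)
β2 |J1  (C1 integral (e out))
β3 |R1  (common-e at J1 fixed by 2)
β4 |R2  (0-jn J1 has e-setter on 2)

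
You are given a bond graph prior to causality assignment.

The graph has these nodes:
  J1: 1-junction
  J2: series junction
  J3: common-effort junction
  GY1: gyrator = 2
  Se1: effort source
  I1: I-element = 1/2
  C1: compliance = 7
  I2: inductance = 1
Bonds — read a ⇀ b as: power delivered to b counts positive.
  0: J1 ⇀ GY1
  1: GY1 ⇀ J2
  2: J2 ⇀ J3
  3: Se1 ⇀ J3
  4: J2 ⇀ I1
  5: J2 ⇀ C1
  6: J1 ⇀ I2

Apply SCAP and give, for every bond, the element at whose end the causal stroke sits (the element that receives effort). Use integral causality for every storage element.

b0 stroke at J1
b1 stroke at J2
b2 stroke at J2
b3 stroke at J3
b4 stroke at I1
b5 stroke at J2
b6 stroke at I2

#3 |J3  (Se1 fixes effort; stroke away)
#2 |J2  (common-e at J3 fixed by 3)
#4 |I1  (I1 outputs flow p/I1)
#1 |J2  (common-f at J2 fixed by 4)
#5 |J2  (1-jn J2 has f-setter on 4)
#0 |J1  (GY1: gyrator matches bond 1)
#6 |I2  (J1 needs exactly one f-in)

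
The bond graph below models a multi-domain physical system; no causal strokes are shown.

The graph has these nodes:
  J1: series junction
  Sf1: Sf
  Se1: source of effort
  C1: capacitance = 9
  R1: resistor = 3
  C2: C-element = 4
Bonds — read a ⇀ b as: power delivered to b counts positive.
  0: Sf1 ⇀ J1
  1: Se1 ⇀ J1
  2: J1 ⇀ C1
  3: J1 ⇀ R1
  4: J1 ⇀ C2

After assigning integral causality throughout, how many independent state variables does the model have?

2  (C1, C2 all integral)

#0 →Sf1  (source Sf1 imposes f)
#1 →J1  (source Se1 imposes e)
#2 →J1  (common-f at J1 fixed by 0)
#3 →J1  (J1: bond 0 brought flow, rest push out)
#4 →J1  (common-f at J1 fixed by 0)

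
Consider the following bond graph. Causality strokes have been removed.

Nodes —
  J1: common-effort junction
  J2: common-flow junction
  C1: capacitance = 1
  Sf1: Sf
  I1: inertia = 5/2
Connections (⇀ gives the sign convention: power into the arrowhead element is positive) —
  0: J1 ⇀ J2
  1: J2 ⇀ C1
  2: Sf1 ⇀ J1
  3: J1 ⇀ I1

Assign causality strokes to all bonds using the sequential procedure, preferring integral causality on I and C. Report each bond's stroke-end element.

bond 2 →Sf1  (Sf1 (Sf) sets flow on bond)
bond 1 →J2  (C1 outputs effort q/C1)
bond 0 →J1  (closing 1-jn rule on J2)
bond 3 →I1  (J1: bond 0 brought effort, rest push out)

b0 |J1
b1 |J2
b2 |Sf1
b3 |I1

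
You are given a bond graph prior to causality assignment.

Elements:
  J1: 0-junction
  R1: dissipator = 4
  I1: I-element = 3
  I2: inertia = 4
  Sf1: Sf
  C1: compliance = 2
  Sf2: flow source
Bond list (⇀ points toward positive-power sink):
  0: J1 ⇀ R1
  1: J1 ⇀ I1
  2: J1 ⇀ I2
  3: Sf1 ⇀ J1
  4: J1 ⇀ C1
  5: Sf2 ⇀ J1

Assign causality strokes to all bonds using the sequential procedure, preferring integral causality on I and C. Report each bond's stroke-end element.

β3 stroke→Sf1  (Sf1 (Sf) sets flow on bond)
β5 stroke→Sf2  (Sf2: flow source, stroke at near end)
β1 stroke→I1  (prefer integral on I1)
β2 stroke→I2  (I2 integral (f out))
β4 stroke→J1  (prefer integral on C1)
β0 stroke→R1  (J1: bond 4 brought effort, rest push out)

b0 stroke→R1
b1 stroke→I1
b2 stroke→I2
b3 stroke→Sf1
b4 stroke→J1
b5 stroke→Sf2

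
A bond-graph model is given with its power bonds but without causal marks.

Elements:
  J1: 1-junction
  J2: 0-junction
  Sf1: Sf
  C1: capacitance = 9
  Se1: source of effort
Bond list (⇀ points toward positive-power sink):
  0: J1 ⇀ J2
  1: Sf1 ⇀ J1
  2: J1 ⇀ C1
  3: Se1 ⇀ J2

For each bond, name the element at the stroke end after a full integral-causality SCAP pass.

bond 1 stroke→Sf1  (Sf1 fixes flow; stroke at Sf1)
bond 3 stroke→J2  (Se1 fixes effort; stroke away)
bond 0 stroke→J1  (J1: bond 1 brought flow, rest push out)
bond 2 stroke→J1  (1-jn J1 has f-setter on 1)

#0 →J1
#1 →Sf1
#2 →J1
#3 →J2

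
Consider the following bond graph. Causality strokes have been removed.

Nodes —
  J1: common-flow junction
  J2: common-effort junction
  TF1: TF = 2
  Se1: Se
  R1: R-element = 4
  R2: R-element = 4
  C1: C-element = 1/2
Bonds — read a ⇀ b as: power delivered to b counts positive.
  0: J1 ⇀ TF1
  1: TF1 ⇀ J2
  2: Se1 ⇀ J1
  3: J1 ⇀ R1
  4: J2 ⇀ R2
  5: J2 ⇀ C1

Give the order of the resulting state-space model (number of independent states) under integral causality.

1  (C1 all integral)

bond 2 |J1  (Se1: effort source, stroke at far end)
bond 5 |J2  (prefer integral on C1)
bond 1 |TF1  (common-e at J2 fixed by 5)
bond 4 |R2  (J2 effort already set via bond 5)
bond 0 |J1  (TF1: transformer flips bond 1)
bond 3 |R1  (J1 needs exactly one f-in)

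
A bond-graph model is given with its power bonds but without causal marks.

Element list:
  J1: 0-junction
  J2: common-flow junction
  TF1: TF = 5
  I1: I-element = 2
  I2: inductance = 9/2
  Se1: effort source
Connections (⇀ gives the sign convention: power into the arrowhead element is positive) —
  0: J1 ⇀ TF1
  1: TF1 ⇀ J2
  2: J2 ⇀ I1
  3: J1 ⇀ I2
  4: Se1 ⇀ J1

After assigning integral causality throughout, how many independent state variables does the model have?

2  (I1, I2 all integral)

bond 4 |J1  (source Se1 imposes e)
bond 0 |TF1  (J1 effort already set via bond 4)
bond 3 |I2  (J1: bond 4 brought effort, rest push out)
bond 1 |J2  (TF TF1: opposite of bond 0)
bond 2 |I1  (only one flow-in slot at J2)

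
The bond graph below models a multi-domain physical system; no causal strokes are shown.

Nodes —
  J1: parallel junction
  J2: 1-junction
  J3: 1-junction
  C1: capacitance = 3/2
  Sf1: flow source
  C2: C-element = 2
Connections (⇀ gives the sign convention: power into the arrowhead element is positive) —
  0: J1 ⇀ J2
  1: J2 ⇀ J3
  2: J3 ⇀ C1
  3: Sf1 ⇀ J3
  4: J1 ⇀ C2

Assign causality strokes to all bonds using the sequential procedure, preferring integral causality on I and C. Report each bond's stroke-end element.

β0 stroke at J2
β1 stroke at J3
β2 stroke at J3
β3 stroke at Sf1
β4 stroke at J1

bond 3 stroke→Sf1  (Sf1: flow source, stroke at near end)
bond 1 stroke→J3  (common-f at J3 fixed by 3)
bond 2 stroke→J3  (J3 flow already set via bond 3)
bond 0 stroke→J2  (J2 flow already set via bond 1)
bond 4 stroke→J1  (only one effort-in slot at J1)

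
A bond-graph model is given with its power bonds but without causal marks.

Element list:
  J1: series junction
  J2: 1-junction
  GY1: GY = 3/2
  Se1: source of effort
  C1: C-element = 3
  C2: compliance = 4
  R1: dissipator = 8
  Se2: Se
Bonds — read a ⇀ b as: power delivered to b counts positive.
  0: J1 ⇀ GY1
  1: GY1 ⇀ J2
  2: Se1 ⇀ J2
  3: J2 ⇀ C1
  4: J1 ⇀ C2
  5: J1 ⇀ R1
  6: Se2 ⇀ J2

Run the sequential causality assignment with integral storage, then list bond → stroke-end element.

β2 →J2  (Se1: effort source, stroke at far end)
β6 →J2  (Se2 fixes effort; stroke away)
β3 →J2  (prefer integral on C1)
β1 →GY1  (only one flow-in slot at J2)
β0 →GY1  (through GY1, causality inverts; strokes same side of GY1)
β4 →J1  (1-jn J1 has f-setter on 0)
β5 →J1  (1-jn J1 has f-setter on 0)

#0 stroke at GY1
#1 stroke at GY1
#2 stroke at J2
#3 stroke at J2
#4 stroke at J1
#5 stroke at J1
#6 stroke at J2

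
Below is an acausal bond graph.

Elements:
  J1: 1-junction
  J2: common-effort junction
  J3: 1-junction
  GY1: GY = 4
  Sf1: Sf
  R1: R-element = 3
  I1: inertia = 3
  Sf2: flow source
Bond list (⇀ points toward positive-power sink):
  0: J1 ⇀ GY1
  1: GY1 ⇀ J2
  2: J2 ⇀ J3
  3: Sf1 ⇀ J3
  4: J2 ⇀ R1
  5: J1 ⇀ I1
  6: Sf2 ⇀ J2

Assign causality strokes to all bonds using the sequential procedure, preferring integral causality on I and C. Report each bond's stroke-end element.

bond 0 stroke→J1
bond 1 stroke→J2
bond 2 stroke→J3
bond 3 stroke→Sf1
bond 4 stroke→R1
bond 5 stroke→I1
bond 6 stroke→Sf2

#3 →Sf1  (Sf1: flow source, stroke at near end)
#6 →Sf2  (Sf2 (Sf) sets flow on bond)
#2 →J3  (1-jn J3 has f-setter on 3)
#5 →I1  (I1 outputs flow p/I1)
#0 →J1  (J1: bond 5 brought flow, rest push out)
#1 →J2  (through GY1, causality inverts; strokes same side of GY1)
#4 →R1  (J2 effort already set via bond 1)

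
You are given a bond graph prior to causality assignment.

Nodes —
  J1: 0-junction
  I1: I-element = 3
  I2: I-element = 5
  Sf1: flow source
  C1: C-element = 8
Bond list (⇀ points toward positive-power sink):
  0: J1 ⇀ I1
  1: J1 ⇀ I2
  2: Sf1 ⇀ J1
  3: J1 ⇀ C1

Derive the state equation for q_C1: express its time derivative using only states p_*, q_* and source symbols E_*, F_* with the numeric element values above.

#2 stroke at Sf1  (Sf1 (Sf) sets flow on bond)
#0 stroke at I1  (I1 integral (f out))
#1 stroke at I2  (I2 outputs flow p/I2)
#3 stroke at J1  (J1 needs exactly one e-in)

dq_C1/dt = F_Sf1 - p_I1/3 - p_I2/5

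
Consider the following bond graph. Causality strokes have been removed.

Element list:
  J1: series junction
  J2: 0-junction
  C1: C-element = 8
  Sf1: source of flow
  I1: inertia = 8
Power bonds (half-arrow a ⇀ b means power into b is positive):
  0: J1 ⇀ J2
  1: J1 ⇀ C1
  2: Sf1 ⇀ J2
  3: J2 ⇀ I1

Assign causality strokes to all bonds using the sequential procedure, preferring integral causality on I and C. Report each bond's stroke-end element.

β0 stroke→J2
β1 stroke→J1
β2 stroke→Sf1
β3 stroke→I1

#2 |Sf1  (Sf1 fixes flow; stroke at Sf1)
#1 |J1  (C1 outputs effort q/C1)
#0 |J2  (J1 needs exactly one f-in)
#3 |I1  (J2 effort already set via bond 0)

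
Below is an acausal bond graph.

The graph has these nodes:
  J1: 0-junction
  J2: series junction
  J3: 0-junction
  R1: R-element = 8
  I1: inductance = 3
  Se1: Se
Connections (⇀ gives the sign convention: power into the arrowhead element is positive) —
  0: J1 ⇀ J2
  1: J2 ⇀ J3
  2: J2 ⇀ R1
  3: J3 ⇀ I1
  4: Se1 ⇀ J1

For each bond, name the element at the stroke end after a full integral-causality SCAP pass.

b4 |J1  (Se1: effort source, stroke at far end)
b0 |J2  (J1: bond 4 brought effort, rest push out)
b3 |I1  (prefer integral on I1)
b1 |J3  (closing 0-jn rule on J3)
b2 |J2  (J2: bond 1 brought flow, rest push out)

#0 stroke at J2
#1 stroke at J3
#2 stroke at J2
#3 stroke at I1
#4 stroke at J1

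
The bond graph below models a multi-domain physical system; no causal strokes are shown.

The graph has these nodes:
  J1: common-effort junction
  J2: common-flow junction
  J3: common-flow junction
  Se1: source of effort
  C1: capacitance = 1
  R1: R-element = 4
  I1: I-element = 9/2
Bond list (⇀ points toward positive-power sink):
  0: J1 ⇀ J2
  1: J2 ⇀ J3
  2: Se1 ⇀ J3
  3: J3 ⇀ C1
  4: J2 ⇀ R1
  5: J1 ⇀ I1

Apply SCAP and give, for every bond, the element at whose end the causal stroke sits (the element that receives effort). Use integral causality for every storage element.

β0 stroke→J1
β1 stroke→J2
β2 stroke→J3
β3 stroke→J3
β4 stroke→J2
β5 stroke→I1

#2 |J3  (Se1 (Se) sets effort on bond)
#3 |J3  (C1 integral (e out))
#1 |J2  (closing 1-jn rule on J3)
#5 |I1  (I1 integral (f out))
#0 |J1  (only one effort-in slot at J1)
#4 |J2  (common-f at J2 fixed by 0)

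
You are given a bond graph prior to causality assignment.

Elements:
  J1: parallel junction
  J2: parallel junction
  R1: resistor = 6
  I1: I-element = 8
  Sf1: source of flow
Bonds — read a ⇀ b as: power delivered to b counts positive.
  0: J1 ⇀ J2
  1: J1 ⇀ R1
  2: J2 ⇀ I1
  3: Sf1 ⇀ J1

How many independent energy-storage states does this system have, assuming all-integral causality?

β3 stroke→Sf1  (Sf1 fixes flow; stroke at Sf1)
β2 stroke→I1  (I1 outputs flow p/I1)
β0 stroke→J2  (J2: last free bond brings effort in)
β1 stroke→J1  (J1: last free bond brings effort in)

1  (I1 all integral)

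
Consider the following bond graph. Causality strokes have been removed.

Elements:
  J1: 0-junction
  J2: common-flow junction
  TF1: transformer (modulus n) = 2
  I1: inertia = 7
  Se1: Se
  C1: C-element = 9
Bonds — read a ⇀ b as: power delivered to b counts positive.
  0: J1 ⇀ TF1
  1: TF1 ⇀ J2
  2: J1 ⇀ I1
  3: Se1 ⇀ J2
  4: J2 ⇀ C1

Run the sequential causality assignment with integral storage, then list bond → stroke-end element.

b3 stroke at J2  (Se1 (Se) sets effort on bond)
b2 stroke at I1  (I1 outputs flow p/I1)
b0 stroke at J1  (J1: last free bond brings effort in)
b1 stroke at TF1  (TF1 one-in-one-out from 0)
b4 stroke at J2  (J2: bond 1 brought flow, rest push out)

#0 |J1
#1 |TF1
#2 |I1
#3 |J2
#4 |J2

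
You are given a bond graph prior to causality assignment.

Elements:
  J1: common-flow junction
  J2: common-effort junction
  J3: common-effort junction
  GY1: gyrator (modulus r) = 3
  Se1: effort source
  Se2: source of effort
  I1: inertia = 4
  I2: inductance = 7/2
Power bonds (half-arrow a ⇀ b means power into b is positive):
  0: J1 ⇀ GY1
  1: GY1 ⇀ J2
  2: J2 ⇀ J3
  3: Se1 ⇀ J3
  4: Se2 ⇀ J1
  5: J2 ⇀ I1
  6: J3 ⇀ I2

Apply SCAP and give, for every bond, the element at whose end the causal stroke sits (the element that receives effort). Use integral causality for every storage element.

β0 stroke→GY1
β1 stroke→GY1
β2 stroke→J2
β3 stroke→J3
β4 stroke→J1
β5 stroke→I1
β6 stroke→I2

bond 3 →J3  (Se1 fixes effort; stroke away)
bond 4 →J1  (Se2 fixes effort; stroke away)
bond 0 →GY1  (only one flow-in slot at J1)
bond 2 →J2  (J3: bond 3 brought effort, rest push out)
bond 6 →I2  (J3 effort already set via bond 3)
bond 1 →GY1  (GY1 both-in/both-out from 0)
bond 5 →I1  (0-jn J2 has e-setter on 2)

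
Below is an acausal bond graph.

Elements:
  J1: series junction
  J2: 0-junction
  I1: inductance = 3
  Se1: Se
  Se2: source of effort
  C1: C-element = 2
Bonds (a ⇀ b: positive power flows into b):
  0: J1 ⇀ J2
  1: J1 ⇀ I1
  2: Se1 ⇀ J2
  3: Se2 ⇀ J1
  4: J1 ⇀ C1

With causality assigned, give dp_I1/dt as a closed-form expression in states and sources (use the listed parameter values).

dp_I1/dt = -E_Se1 + E_Se2 - q_C1/2

bond 2 |J2  (Se1: effort source, stroke at far end)
bond 3 |J1  (Se2: effort source, stroke at far end)
bond 0 |J1  (0-jn J2 has e-setter on 2)
bond 1 |I1  (prefer integral on I1)
bond 4 |J1  (common-f at J1 fixed by 1)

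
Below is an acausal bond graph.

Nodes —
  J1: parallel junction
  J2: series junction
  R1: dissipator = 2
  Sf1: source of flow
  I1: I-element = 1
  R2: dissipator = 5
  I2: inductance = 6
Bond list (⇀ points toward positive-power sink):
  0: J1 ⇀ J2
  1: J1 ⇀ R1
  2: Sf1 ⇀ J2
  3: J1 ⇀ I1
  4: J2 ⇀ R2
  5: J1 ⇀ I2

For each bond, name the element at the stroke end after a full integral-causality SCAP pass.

b0 stroke at J2
b1 stroke at J1
b2 stroke at Sf1
b3 stroke at I1
b4 stroke at J2
b5 stroke at I2

b2 stroke→Sf1  (Sf1: flow source, stroke at near end)
b0 stroke→J2  (common-f at J2 fixed by 2)
b4 stroke→J2  (common-f at J2 fixed by 2)
b3 stroke→I1  (I1 integral (f out))
b5 stroke→I2  (I2 integral (f out))
b1 stroke→J1  (closing 0-jn rule on J1)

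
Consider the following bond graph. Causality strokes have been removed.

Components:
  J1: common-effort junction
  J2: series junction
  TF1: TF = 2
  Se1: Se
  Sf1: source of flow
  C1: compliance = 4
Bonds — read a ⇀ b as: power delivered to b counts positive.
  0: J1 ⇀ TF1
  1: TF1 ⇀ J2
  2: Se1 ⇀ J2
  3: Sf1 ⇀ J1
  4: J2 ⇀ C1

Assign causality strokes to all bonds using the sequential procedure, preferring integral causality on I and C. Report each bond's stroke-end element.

bond 0 |J1
bond 1 |TF1
bond 2 |J2
bond 3 |Sf1
bond 4 |J2

β2 →J2  (Se1: effort source, stroke at far end)
β3 →Sf1  (Sf1 (Sf) sets flow on bond)
β0 →J1  (J1: last free bond brings effort in)
β1 →TF1  (through TF1, causality passes straight; one stroke at TF1)
β4 →J2  (J2: bond 1 brought flow, rest push out)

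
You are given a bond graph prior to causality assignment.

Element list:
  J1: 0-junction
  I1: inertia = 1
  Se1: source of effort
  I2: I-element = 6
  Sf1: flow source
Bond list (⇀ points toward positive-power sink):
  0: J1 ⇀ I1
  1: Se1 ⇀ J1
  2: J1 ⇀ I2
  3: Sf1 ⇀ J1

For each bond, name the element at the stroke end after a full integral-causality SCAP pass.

b1 |J1  (Se1: effort source, stroke at far end)
b3 |Sf1  (Sf1 fixes flow; stroke at Sf1)
b0 |I1  (0-jn J1 has e-setter on 1)
b2 |I2  (0-jn J1 has e-setter on 1)

bond 0 stroke→I1
bond 1 stroke→J1
bond 2 stroke→I2
bond 3 stroke→Sf1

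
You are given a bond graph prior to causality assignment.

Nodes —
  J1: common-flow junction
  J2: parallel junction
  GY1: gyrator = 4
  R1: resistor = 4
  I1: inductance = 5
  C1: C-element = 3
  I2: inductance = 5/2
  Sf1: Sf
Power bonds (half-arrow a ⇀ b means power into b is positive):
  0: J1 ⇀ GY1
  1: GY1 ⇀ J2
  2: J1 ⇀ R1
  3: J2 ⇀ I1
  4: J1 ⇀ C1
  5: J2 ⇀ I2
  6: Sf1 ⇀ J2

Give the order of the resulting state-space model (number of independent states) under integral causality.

3  (C1, I1, I2 all integral)

#6 |Sf1  (Sf1 fixes flow; stroke at Sf1)
#3 |I1  (prefer integral on I1)
#4 |J1  (C1 integral (e out))
#5 |I2  (I2: I, integral causality)
#1 |J2  (only one effort-in slot at J2)
#0 |J1  (through GY1, causality inverts; strokes same side of GY1)
#2 |R1  (closing 1-jn rule on J1)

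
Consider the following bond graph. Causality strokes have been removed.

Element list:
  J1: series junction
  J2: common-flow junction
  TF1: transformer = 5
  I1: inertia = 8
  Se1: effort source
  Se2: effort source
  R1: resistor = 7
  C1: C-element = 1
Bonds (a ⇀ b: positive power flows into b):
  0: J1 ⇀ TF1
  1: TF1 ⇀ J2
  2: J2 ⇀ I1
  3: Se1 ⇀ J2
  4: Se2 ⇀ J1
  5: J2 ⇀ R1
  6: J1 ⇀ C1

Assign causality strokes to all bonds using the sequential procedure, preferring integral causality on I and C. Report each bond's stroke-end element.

#0 stroke at TF1
#1 stroke at J2
#2 stroke at I1
#3 stroke at J2
#4 stroke at J1
#5 stroke at J2
#6 stroke at J1

b3 |J2  (Se1 fixes effort; stroke away)
b4 |J1  (Se2: effort source, stroke at far end)
b2 |I1  (I1: I, integral causality)
b1 |J2  (1-jn J2 has f-setter on 2)
b5 |J2  (common-f at J2 fixed by 2)
b0 |TF1  (TF TF1: opposite of bond 1)
b6 |J1  (1-jn J1 has f-setter on 0)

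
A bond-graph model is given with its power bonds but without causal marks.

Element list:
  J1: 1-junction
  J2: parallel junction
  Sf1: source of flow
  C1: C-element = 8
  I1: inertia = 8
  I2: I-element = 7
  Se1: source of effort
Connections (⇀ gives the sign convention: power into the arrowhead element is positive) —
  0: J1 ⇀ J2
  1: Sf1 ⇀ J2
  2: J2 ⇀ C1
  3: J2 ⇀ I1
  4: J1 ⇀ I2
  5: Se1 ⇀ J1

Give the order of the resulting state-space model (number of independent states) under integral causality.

#1 stroke at Sf1  (Sf1: flow source, stroke at near end)
#5 stroke at J1  (Se1 fixes effort; stroke away)
#2 stroke at J2  (C1 outputs effort q/C1)
#0 stroke at J1  (J2 effort already set via bond 2)
#3 stroke at I1  (J2 effort already set via bond 2)
#4 stroke at I2  (only one flow-in slot at J1)

3  (C1, I1, I2 all integral)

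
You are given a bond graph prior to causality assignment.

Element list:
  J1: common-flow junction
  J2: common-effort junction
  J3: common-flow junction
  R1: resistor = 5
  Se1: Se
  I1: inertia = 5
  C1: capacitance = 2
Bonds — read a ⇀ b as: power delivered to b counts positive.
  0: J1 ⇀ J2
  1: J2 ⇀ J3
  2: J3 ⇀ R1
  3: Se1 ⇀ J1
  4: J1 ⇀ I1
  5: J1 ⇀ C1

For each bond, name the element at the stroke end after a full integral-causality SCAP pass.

β3 |J1  (Se1 (Se) sets effort on bond)
β4 |I1  (I1 integral (f out))
β0 |J1  (J1 flow already set via bond 4)
β5 |J1  (1-jn J1 has f-setter on 4)
β1 |J2  (J2: last free bond brings effort in)
β2 |J3  (1-jn J3 has f-setter on 1)

β0 →J1
β1 →J2
β2 →J3
β3 →J1
β4 →I1
β5 →J1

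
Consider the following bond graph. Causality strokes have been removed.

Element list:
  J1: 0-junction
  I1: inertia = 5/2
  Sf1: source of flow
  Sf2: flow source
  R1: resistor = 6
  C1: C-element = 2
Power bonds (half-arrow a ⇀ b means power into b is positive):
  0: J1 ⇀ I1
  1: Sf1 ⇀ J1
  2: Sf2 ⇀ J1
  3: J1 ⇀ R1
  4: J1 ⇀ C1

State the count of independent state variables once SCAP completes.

2  (C1, I1 all integral)

β1 stroke→Sf1  (source Sf1 imposes f)
β2 stroke→Sf2  (Sf2 (Sf) sets flow on bond)
β0 stroke→I1  (I1 integral (f out))
β4 stroke→J1  (prefer integral on C1)
β3 stroke→R1  (J1 effort already set via bond 4)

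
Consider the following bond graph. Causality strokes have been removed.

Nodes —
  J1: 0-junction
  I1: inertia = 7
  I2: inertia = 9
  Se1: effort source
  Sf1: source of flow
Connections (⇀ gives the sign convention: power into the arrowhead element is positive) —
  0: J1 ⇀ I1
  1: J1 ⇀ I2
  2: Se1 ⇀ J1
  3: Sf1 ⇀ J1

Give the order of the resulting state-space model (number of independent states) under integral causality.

b2 stroke at J1  (source Se1 imposes e)
b3 stroke at Sf1  (source Sf1 imposes f)
b0 stroke at I1  (0-jn J1 has e-setter on 2)
b1 stroke at I2  (J1: bond 2 brought effort, rest push out)

2  (I1, I2 all integral)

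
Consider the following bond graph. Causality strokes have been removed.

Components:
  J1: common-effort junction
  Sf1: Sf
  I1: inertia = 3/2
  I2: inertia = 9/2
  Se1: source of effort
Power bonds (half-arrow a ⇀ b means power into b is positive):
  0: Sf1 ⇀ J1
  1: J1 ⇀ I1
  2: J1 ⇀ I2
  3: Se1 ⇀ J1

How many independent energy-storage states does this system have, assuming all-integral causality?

2  (I1, I2 all integral)

β0 stroke at Sf1  (source Sf1 imposes f)
β3 stroke at J1  (Se1 fixes effort; stroke away)
β1 stroke at I1  (common-e at J1 fixed by 3)
β2 stroke at I2  (J1: bond 3 brought effort, rest push out)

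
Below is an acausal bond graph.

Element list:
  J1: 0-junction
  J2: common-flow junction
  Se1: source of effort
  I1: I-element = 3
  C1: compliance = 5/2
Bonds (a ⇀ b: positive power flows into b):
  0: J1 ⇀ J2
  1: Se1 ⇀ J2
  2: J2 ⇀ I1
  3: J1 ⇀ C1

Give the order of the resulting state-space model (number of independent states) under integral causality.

2  (C1, I1 all integral)

#1 |J2  (Se1 (Se) sets effort on bond)
#2 |I1  (I1 integral (f out))
#0 |J2  (J2 flow already set via bond 2)
#3 |J1  (J1 needs exactly one e-in)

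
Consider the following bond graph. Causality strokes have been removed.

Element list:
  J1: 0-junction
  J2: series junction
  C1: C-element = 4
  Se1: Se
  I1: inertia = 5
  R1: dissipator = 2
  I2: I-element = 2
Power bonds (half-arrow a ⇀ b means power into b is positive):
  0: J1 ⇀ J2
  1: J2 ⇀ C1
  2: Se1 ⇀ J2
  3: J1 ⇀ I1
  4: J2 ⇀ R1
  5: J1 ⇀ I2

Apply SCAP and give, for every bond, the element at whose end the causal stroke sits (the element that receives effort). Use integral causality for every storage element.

β2 →J2  (Se1 (Se) sets effort on bond)
β1 →J2  (C1: C, integral causality)
β3 →I1  (I1: I, integral causality)
β5 →I2  (I2 outputs flow p/I2)
β0 →J1  (closing 0-jn rule on J1)
β4 →J2  (1-jn J2 has f-setter on 0)

#0 |J1
#1 |J2
#2 |J2
#3 |I1
#4 |J2
#5 |I2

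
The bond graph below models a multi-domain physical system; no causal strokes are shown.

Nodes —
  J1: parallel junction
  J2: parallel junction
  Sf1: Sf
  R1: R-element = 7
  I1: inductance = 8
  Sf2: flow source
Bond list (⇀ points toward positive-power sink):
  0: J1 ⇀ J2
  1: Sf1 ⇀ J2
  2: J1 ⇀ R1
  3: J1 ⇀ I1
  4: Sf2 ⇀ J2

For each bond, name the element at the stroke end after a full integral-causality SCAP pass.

β0 →J2
β1 →Sf1
β2 →J1
β3 →I1
β4 →Sf2

#1 stroke→Sf1  (Sf1 fixes flow; stroke at Sf1)
#4 stroke→Sf2  (Sf2 (Sf) sets flow on bond)
#0 stroke→J2  (closing 0-jn rule on J2)
#3 stroke→I1  (I1 outputs flow p/I1)
#2 stroke→J1  (J1: last free bond brings effort in)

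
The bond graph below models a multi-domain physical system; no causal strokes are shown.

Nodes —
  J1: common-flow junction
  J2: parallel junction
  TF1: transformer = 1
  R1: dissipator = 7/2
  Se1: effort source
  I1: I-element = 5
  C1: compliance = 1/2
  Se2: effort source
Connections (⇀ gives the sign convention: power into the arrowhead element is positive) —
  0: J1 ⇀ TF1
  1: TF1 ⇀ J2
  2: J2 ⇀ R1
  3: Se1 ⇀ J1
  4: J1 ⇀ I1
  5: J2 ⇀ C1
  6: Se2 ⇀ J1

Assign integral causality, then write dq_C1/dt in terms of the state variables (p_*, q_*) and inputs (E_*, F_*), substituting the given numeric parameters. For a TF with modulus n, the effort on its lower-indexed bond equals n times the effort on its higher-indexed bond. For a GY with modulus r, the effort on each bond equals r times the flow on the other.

bond 3 |J1  (Se1 fixes effort; stroke away)
bond 6 |J1  (Se2: effort source, stroke at far end)
bond 4 |I1  (prefer integral on I1)
bond 0 |J1  (common-f at J1 fixed by 4)
bond 1 |TF1  (through TF1, causality passes straight; one stroke at TF1)
bond 5 |J2  (prefer integral on C1)
bond 2 |R1  (J2 effort already set via bond 5)

dq_C1/dt = p_I1/5 - 4*q_C1/7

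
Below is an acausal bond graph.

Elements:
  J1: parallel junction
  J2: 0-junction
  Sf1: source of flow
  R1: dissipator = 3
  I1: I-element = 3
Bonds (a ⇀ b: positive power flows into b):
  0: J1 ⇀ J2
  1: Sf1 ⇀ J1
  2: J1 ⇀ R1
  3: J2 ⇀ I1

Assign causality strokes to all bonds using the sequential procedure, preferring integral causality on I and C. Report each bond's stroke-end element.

#0 →J2
#1 →Sf1
#2 →J1
#3 →I1

bond 1 stroke→Sf1  (Sf1 fixes flow; stroke at Sf1)
bond 3 stroke→I1  (I1: I, integral causality)
bond 0 stroke→J2  (only one effort-in slot at J2)
bond 2 stroke→J1  (closing 0-jn rule on J1)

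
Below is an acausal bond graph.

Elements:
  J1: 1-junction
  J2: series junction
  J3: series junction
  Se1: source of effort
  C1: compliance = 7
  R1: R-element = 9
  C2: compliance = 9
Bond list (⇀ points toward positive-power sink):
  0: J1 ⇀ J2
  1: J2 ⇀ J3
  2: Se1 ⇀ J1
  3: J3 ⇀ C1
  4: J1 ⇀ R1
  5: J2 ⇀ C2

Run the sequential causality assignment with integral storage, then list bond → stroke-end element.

b0 stroke→J1
b1 stroke→J2
b2 stroke→J1
b3 stroke→J3
b4 stroke→R1
b5 stroke→J2

bond 2 →J1  (source Se1 imposes e)
bond 3 →J3  (prefer integral on C1)
bond 1 →J2  (J3 needs exactly one f-in)
bond 5 →J2  (C2 outputs effort q/C2)
bond 0 →J1  (only one flow-in slot at J2)
bond 4 →R1  (closing 1-jn rule on J1)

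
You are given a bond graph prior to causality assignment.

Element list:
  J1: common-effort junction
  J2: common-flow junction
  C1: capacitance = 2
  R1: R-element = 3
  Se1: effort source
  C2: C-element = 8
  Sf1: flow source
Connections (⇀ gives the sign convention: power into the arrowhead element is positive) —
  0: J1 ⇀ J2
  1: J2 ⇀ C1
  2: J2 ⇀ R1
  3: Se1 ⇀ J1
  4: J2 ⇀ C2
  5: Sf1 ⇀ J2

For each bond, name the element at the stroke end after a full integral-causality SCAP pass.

bond 3 |J1  (Se1: effort source, stroke at far end)
bond 5 |Sf1  (Sf1 (Sf) sets flow on bond)
bond 0 |J2  (J1 effort already set via bond 3)
bond 1 |J2  (J2 flow already set via bond 5)
bond 2 |J2  (J2 flow already set via bond 5)
bond 4 |J2  (J2 flow already set via bond 5)

β0 stroke→J2
β1 stroke→J2
β2 stroke→J2
β3 stroke→J1
β4 stroke→J2
β5 stroke→Sf1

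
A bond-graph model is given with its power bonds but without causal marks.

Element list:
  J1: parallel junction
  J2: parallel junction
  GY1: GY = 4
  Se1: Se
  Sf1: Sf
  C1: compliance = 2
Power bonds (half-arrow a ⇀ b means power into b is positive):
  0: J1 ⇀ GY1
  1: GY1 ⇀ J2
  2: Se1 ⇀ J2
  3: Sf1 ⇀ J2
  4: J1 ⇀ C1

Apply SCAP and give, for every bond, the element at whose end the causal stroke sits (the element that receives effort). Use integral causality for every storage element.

bond 2 stroke→J2  (source Se1 imposes e)
bond 3 stroke→Sf1  (source Sf1 imposes f)
bond 1 stroke→GY1  (J2 effort already set via bond 2)
bond 0 stroke→GY1  (GY1 both-in/both-out from 1)
bond 4 stroke→J1  (J1 needs exactly one e-in)

b0 |GY1
b1 |GY1
b2 |J2
b3 |Sf1
b4 |J1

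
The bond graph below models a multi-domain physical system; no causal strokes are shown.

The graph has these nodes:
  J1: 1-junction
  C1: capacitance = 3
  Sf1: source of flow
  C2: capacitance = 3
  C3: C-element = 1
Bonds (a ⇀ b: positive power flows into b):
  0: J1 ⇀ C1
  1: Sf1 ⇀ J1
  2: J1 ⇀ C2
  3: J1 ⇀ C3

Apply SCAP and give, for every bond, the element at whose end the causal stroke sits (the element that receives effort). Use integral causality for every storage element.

bond 1 stroke at Sf1  (Sf1 fixes flow; stroke at Sf1)
bond 0 stroke at J1  (J1 flow already set via bond 1)
bond 2 stroke at J1  (J1: bond 1 brought flow, rest push out)
bond 3 stroke at J1  (1-jn J1 has f-setter on 1)

bond 0 stroke→J1
bond 1 stroke→Sf1
bond 2 stroke→J1
bond 3 stroke→J1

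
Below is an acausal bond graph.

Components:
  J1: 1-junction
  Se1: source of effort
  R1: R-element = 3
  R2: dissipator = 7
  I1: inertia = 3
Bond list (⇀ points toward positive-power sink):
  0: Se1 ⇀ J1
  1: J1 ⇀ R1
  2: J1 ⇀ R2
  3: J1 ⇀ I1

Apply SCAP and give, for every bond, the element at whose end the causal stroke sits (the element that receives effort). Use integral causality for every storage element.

bond 0 |J1  (Se1 (Se) sets effort on bond)
bond 3 |I1  (I1 outputs flow p/I1)
bond 1 |J1  (J1: bond 3 brought flow, rest push out)
bond 2 |J1  (common-f at J1 fixed by 3)

b0 |J1
b1 |J1
b2 |J1
b3 |I1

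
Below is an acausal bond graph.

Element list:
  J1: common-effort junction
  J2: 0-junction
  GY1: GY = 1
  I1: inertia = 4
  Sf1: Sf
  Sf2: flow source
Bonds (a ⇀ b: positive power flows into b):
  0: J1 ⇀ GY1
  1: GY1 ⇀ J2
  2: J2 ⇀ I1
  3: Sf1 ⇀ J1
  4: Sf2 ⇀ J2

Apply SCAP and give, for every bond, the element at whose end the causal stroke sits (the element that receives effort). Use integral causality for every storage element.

#0 stroke→J1
#1 stroke→J2
#2 stroke→I1
#3 stroke→Sf1
#4 stroke→Sf2

bond 3 stroke→Sf1  (Sf1: flow source, stroke at near end)
bond 4 stroke→Sf2  (Sf2: flow source, stroke at near end)
bond 0 stroke→J1  (J1: last free bond brings effort in)
bond 1 stroke→J2  (through GY1, causality inverts; strokes same side of GY1)
bond 2 stroke→I1  (common-e at J2 fixed by 1)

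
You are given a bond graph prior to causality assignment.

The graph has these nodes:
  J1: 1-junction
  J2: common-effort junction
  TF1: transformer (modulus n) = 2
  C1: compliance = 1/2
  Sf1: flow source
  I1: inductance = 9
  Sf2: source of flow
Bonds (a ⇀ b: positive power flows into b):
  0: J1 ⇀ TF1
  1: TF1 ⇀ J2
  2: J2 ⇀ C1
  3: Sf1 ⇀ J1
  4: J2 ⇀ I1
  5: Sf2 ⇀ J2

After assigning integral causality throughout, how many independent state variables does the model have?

β3 →Sf1  (Sf1 fixes flow; stroke at Sf1)
β5 →Sf2  (Sf2 (Sf) sets flow on bond)
β0 →J1  (1-jn J1 has f-setter on 3)
β1 →TF1  (through TF1, causality passes straight; one stroke at TF1)
β2 →J2  (C1 outputs effort q/C1)
β4 →I1  (J2 effort already set via bond 2)

2  (C1, I1 all integral)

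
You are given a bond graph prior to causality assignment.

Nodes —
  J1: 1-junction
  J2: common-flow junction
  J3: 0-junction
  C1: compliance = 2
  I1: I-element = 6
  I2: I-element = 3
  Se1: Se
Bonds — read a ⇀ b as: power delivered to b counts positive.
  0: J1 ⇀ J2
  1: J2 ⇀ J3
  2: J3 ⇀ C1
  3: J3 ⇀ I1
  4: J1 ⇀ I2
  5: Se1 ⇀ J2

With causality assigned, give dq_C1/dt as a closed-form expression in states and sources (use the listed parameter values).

dq_C1/dt = -p_I1/6 + p_I2/3

b5 stroke→J2  (Se1 (Se) sets effort on bond)
b2 stroke→J3  (C1 outputs effort q/C1)
b1 stroke→J2  (J3 effort already set via bond 2)
b3 stroke→I1  (J3 effort already set via bond 2)
b0 stroke→J1  (J2 needs exactly one f-in)
b4 stroke→I2  (J1 needs exactly one f-in)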